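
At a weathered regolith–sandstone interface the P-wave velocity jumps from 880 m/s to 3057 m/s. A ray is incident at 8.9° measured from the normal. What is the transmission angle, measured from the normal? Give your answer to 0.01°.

sin θ₁/V₁ = sin θ₂/V₂ ⇒ sin θ₂ = 3057·sin 8.9°/880 = 3057·0.1547/880 = 0.5374.
θ₂ = arcsin 0.5374 = 32.51° from the normal.

32.51°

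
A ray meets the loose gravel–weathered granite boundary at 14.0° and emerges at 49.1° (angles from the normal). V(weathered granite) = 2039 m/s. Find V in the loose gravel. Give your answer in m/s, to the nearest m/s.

653 m/s

sin 14.0° = 0.2419; sin 49.1° = 0.7559.
V₁ = V₂·(sin θ₁/sin θ₂) = 2039·(0.2419/0.7559) = 652.61 m/s.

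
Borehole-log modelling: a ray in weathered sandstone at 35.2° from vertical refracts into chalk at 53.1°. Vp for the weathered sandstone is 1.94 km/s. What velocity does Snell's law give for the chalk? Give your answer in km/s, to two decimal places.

Snell's law: sin 35.2°/V₁ = sin 53.1°/V₂.
V₂ = V₁·sin 53.1°/sin 35.2° = 1.94 × 1.3873 = 2.69 km/s.

2.69 km/s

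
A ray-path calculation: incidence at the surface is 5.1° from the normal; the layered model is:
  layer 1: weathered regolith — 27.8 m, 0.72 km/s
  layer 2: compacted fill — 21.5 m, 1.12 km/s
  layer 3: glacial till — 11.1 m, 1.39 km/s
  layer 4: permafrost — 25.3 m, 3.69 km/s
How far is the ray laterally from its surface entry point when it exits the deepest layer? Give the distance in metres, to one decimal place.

20.4 m

Ray parameter p = sin 5.1° / 0.72 km/s = 1.2346e-01 s/km.
Layer 1: θ = 5.10°; offset = 27.8·tan 5.10° = 2.481 m.
Layer 2: sin θ = p·1.12 = 0.1383 → θ = 7.95°; offset = 21.5·tan 7.95° = 3.002 m.
Layer 3: sin θ = p·1.39 = 0.1716 → θ = 9.88°; offset = 11.1·tan 9.88° = 1.934 m.
Layer 4: sin θ = p·3.69 = 0.4556 → θ = 27.10°; offset = 25.3·tan 27.10° = 12.948 m.
Total horizontal offset = 20.365 m.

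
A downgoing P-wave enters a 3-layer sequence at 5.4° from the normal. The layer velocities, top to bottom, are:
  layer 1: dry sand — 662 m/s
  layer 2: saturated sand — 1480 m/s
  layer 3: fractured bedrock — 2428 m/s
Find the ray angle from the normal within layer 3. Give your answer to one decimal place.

Snell's law across each interface conserves sin θ / V, so sin θ_3 = V_3·sin θ₁/V₁.
sin θ_3 = 2428 × sin 5.4° / 662 = 0.3452.
θ_3 = arcsin 0.3452 = 20.19°.

20.2°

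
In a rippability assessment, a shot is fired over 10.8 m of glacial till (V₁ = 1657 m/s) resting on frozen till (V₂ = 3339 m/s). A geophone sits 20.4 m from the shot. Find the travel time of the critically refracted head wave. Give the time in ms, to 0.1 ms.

17.4 ms

t = x/V₂ + 2h·√(V₂²−V₁²)/(V₁V₂).
√(V₂²−V₁²) = √(3339²−1657²) = 2898.8 m/s; delay term = 2·10.8·2898.8/(1657·3339) = 0.01132 s.
t = 20.4/3339 + 0.01132 = 0.01743 s.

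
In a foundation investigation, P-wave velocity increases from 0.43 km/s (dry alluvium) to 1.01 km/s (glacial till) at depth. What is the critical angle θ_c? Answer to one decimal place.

25.2°

At critical incidence the refracted ray runs along the interface (θ₂ = 90°), so sin θ_c = V₁/V₂.
θ_c = arcsin(0.43/1.01) = arcsin 0.4257 = 25.20°.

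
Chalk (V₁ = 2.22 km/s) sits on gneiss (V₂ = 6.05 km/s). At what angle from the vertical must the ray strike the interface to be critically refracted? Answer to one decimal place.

Critical incidence: sin θ_c = V₁/V₂ = 2.22/6.05 = 0.3669.
θ_c = arcsin 0.3669 = 21.53°.

21.5°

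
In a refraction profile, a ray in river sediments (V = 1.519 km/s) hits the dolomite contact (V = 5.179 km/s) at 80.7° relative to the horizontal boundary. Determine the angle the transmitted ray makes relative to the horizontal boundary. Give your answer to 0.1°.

Angle from the normal: 90° − 80.7° = 9.3°.
Snell's law: sin θ₂ = (V₂/V₁)·sin θ₁ = (5.179/1.519)·sin 9.3° = 0.5510.
θ₂ = arcsin 0.5510 = 33.43° from the normal.
From the interface: 90° − 33.43° = 56.57°.

56.6°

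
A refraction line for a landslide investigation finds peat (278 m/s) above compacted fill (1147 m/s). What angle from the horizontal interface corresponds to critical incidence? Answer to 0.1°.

Critical incidence: sin θ_c = V₁/V₂ = 278/1147 = 0.2424.
θ_c = arcsin 0.2424 = 14.03°.
Measured from the interface: 90° − 14.03° = 75.97°.

76.0°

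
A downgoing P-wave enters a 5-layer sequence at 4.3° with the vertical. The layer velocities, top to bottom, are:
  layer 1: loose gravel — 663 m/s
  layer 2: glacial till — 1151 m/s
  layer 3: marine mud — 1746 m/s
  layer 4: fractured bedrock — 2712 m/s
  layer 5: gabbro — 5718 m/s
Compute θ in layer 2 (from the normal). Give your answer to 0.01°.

Ray parameter p = sin 4.3° / 663 = 1.1309e-04 s/m.
sin θ_2 = p·V_2 = 1.1309e-04 × 1151 = 0.1302.
θ_2 = arcsin 0.1302 = 7.48°.

7.48°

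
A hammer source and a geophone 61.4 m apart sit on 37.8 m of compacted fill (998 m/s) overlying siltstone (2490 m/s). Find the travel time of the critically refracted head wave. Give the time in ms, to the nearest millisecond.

θ_c = arcsin(V₁/V₂) = arcsin(998/2490) = 23.63°, cos θ_c = 0.9162.
Intercept time tᵢ = 2h cos θ_c / V₁ = 2·37.8·0.9162/998 = 0.06940 s.
t = x/V₂ + tᵢ = 61.4/2490 + 0.06940 = 0.09406 s.

94 ms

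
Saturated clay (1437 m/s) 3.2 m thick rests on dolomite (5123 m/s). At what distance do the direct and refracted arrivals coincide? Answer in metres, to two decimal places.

8.54 m

θ_c = arcsin(1437/5123) = 16.29°, so cos θ_c = 0.9599 and tᵢ = 2h cos θ_c/V₁ = 0.0043 s.
At crossover x/V₁ = x/V₂ + tᵢ ⇒ x = tᵢ/(1/V₁ − 1/V₂) = 0.00427/(6.9589e-04 − 1.9520e-04) = 8.54 m.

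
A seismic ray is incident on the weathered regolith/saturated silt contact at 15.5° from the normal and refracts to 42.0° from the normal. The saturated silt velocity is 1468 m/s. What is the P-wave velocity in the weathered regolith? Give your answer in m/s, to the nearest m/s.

sin 15.5° = 0.2672; sin 42.0° = 0.6691.
V₁ = V₂·(sin θ₁/sin θ₂) = 1468·(0.2672/0.6691) = 586.29 m/s.

586 m/s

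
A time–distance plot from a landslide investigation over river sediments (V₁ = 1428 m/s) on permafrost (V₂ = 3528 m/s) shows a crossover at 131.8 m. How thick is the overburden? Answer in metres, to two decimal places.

42.90 m

h = (x_cross/2)·√((V₂−V₁)/(V₂+V₁)).
(V₂−V₁)/(V₂+V₁) = (3528−1428)/(3528+1428) = 0.4237; √ = 0.6509.
h = (131.8/2)·0.6509 = 42.90 m.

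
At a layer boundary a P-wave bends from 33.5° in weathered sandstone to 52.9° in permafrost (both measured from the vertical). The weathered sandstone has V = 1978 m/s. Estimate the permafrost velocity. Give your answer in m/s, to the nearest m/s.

sin 33.5° = 0.5519; sin 52.9° = 0.7976.
V₂ = V₁·(sin θ₂/sin θ₁) = 1978·(0.7976/0.5519) = 2858.34 m/s.

2858 m/s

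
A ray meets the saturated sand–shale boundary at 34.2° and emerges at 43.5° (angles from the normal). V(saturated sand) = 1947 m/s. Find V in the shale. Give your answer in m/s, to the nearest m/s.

2384 m/s

sin 34.2° = 0.5621; sin 43.5° = 0.6884.
V₂ = V₁·(sin θ₂/sin θ₁) = 1947·(0.6884/0.5621) = 2384.39 m/s.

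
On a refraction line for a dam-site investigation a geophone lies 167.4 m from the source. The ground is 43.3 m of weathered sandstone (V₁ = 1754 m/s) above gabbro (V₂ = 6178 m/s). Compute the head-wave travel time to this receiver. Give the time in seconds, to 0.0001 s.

t = x/V₂ + 2h·√(V₂²−V₁²)/(V₁V₂).
√(V₂²−V₁²) = √(6178²−1754²) = 5923.8 m/s; delay term = 2·43.3·5923.8/(1754·6178) = 0.04734 s.
t = 167.4/6178 + 0.04734 = 0.07444 s.

0.0744 s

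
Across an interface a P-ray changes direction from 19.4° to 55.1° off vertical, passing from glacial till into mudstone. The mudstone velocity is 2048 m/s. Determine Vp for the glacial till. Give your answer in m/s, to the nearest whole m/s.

829 m/s

sin 19.4° = 0.3322; sin 55.1° = 0.8202.
V₁ = V₂·(sin θ₁/sin θ₂) = 2048·(0.3322/0.8202) = 829.44 m/s.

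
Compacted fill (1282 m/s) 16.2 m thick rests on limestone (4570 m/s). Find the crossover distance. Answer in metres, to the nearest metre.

θ_c = arcsin(1282/4570) = 16.29°, so cos θ_c = 0.9598 and tᵢ = 2h cos θ_c/V₁ = 0.0243 s.
At crossover x/V₁ = x/V₂ + tᵢ ⇒ x = tᵢ/(1/V₁ − 1/V₂) = 0.02426/(7.8003e-04 − 2.1882e-04) = 43.22 m.

43 m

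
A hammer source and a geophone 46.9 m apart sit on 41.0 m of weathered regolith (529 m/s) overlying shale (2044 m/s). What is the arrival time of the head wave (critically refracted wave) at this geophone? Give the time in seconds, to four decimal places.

0.1727 s

θ_c = arcsin(V₁/V₂) = arcsin(529/2044) = 15.00°, cos θ_c = 0.9659.
Intercept time tᵢ = 2h cos θ_c / V₁ = 2·41.0·0.9659/529 = 0.14973 s.
t = x/V₂ + tᵢ = 46.9/2044 + 0.14973 = 0.17267 s.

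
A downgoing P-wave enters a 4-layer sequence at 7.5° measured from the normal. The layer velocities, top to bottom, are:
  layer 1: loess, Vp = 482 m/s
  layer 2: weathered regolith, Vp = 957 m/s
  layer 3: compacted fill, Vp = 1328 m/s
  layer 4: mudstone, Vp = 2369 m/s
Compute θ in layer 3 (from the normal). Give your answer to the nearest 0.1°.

21.1°

Ray parameter p = sin 7.5° / 482 = 2.7080e-04 s/m.
sin θ_3 = p·V_3 = 2.7080e-04 × 1328 = 0.3596.
θ_3 = arcsin 0.3596 = 21.08°.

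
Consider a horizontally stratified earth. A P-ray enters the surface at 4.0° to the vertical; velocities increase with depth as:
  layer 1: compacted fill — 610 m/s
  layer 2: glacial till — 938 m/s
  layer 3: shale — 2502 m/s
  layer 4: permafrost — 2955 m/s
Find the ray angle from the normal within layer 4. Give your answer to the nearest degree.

Ray parameter p = sin 4.0° / 610 = 1.1435e-04 s/m.
sin θ_4 = p·V_4 = 1.1435e-04 × 2955 = 0.3379.
θ_4 = 19.75° from the vertical.

20°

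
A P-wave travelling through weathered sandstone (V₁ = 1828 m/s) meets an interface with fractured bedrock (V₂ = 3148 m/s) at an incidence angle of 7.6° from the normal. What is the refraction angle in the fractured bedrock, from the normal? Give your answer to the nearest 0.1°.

13.2°

Snell's law: sin θ₂ = (V₂/V₁)·sin θ₁ = (3148/1828)·sin 7.6° = 0.2278.
θ₂ = sin⁻¹(0.2278) = 13.17° (from vertical).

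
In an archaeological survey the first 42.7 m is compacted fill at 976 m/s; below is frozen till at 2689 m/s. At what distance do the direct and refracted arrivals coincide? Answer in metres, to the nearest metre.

x_cross = 2h·√((V₂+V₁)/(V₂−V₁)).
(V₂+V₁)/(V₂−V₁) = (2689+976)/(2689−976) = 2.1395; √ = 1.4627.
x_cross = 2·42.7·1.4627 = 124.92 m.

125 m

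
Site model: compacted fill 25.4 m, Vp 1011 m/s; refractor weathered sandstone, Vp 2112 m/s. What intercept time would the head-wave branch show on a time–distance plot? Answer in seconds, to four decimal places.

0.0441 s

θ_c = arcsin(V₁/V₂) = arcsin(1011/2112) = 28.60°; cos θ_c = 0.8780.
tᵢ = 2h·cos θ_c / V₁ = 2·25.4·0.8780 / 1011 = 0.04412 s.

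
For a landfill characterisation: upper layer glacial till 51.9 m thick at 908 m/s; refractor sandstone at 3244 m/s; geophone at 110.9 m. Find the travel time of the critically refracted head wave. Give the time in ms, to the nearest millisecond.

θ_c = arcsin(V₁/V₂) = arcsin(908/3244) = 16.25°, cos θ_c = 0.9600.
Intercept time tᵢ = 2h cos θ_c / V₁ = 2·51.9·0.9600/908 = 0.10975 s.
t = x/V₂ + tᵢ = 110.9/3244 + 0.10975 = 0.14393 s.

144 ms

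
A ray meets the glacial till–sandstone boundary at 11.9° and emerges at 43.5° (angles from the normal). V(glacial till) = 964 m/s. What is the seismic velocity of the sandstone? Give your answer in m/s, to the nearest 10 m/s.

3220 m/s

sin 11.9° = 0.2062; sin 43.5° = 0.6884.
V₂ = V₁·(sin θ₂/sin θ₁) = 964·(0.6884/0.2062) = 3218.04 m/s.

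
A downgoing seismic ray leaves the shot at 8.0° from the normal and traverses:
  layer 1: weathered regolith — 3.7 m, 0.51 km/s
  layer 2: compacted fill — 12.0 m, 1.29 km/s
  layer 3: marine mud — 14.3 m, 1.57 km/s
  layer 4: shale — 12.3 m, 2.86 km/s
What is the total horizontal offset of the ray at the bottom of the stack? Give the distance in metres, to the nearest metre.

27 m

Ray parameter p = sin 8.0° / 0.51 km/s = 2.7289e-01 s/km.
Layer 1: θ = 8.00°; offset = 3.7·tan 8.00° = 0.520 m.
Layer 2: sin θ = p·1.29 = 0.3520 → θ = 20.61°; offset = 12.0·tan 20.61° = 4.513 m.
Layer 3: sin θ = p·1.57 = 0.4284 → θ = 25.37°; offset = 14.3·tan 25.37° = 6.780 m.
Layer 4: sin θ = p·2.86 = 0.7805 → θ = 51.30°; offset = 12.3·tan 51.30° = 15.354 m.
Total horizontal offset = 27.168 m.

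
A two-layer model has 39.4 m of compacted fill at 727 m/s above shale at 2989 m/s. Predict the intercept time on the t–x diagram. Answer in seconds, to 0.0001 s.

0.1051 s

θ_c = arcsin(V₁/V₂) = arcsin(727/2989) = 14.08°; cos θ_c = 0.9700.
tᵢ = 2h·cos θ_c / V₁ = 2·39.4·0.9700 / 727 = 0.10514 s.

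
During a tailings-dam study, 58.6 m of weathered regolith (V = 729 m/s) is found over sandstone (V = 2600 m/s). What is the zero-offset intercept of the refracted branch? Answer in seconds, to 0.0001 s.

tᵢ = 2h·√(V₂²−V₁²)/(V₁V₂).
√(V₂²−V₁²) = √(2600²−729²) = 2495.7 m/s.
tᵢ = 2·58.6·2495.7/(729·2600) = 0.15432 s.

0.1543 s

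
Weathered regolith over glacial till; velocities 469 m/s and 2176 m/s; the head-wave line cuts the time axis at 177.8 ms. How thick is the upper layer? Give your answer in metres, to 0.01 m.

42.70 m

h = tᵢ·V₁·V₂ / (2·√(V₂²−V₁²)).
√(V₂²−V₁²) = √(2176² − 469²) = 2124.9 m/s.
h = 0.1778 s × 469 × 2176 / (2 × 2124.9) = 42.70 m.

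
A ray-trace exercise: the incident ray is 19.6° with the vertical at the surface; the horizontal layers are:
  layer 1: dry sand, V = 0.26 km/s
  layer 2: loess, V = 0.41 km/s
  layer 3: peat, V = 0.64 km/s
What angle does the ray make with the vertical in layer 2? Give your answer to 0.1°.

Snell's law across each interface conserves sin θ / V, so sin θ_2 = V_2·sin θ₁/V₁.
sin θ_2 = 0.41 × sin 19.6° / 0.26 = 0.5290.
θ_2 = arcsin 0.5290 = 31.94°.

31.9°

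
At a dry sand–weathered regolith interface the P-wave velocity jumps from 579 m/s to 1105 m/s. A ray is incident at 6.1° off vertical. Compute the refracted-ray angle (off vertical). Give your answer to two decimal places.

11.70°

Snell's law: sin θ₂ = (V₂/V₁)·sin θ₁ = (1105/579)·sin 6.1° = 0.2028.
θ₂ = arcsin 0.2028 = 11.70° from the normal.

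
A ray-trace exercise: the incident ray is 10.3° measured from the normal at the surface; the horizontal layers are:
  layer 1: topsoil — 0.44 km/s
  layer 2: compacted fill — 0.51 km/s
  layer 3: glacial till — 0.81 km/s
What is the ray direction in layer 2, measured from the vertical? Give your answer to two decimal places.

11.96°

Ray parameter p = sin 10.3° / 0.44 = 4.0637e-01 s/km.
sin θ_2 = p·V_2 = 4.0637e-01 × 0.51 = 0.2072.
θ_2 = 11.96° from the vertical.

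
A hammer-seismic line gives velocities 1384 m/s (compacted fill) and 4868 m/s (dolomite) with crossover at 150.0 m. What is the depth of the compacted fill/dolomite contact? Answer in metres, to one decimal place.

x_cross = 2h·√((V₂+V₁)/(V₂−V₁)) → h = x_cross / (2·√((V₂+V₁)/(V₂−V₁))).
√((V₂+V₁)/(V₂−V₁)) = √((4868+1384)/(4868−1384)) = 1.3396.
h = 150.0 / (2·1.3396) = 55.99 m.

56.0 m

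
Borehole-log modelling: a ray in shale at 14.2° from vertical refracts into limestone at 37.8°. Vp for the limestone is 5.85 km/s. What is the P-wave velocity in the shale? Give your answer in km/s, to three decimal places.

Snell's law: sin 14.2°/V₁ = sin 37.8°/V₂.
V₁ = V₂·sin 14.2°/sin 37.8° = 5.85 × 0.4002 = 2.341 km/s.

2.341 km/s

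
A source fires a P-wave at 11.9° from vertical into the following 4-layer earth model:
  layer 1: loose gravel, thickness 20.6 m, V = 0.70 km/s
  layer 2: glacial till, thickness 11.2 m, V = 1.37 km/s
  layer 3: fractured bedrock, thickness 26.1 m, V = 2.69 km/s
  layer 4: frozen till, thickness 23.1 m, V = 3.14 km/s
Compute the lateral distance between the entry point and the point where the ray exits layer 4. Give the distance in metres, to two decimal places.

99.41 m

p = sin θ₁/V₁ = sin 11.9°/0.70 = 2.9458e-01 s/km is conserved through the stack.
Layer 1: θ = 11.90°; offset = 20.6·tan 11.90° = 4.3411 m.
Layer 2: sin θ = p·1.37 = 0.4036 → θ = 23.80°; offset = 11.2·tan 23.80° = 4.9402 m.
Layer 3: sin θ = p·2.69 = 0.7924 → θ = 52.41°; offset = 26.1·tan 52.41° = 33.9057 m.
Layer 4: sin θ = p·3.14 = 0.9250 → θ = 67.66°; offset = 23.1·tan 67.66° = 56.2238 m.
Σ offsets = 99.4108 m.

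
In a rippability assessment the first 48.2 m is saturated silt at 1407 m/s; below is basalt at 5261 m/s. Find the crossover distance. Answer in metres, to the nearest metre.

x_cross = 2h·√((V₂+V₁)/(V₂−V₁)).
(V₂+V₁)/(V₂−V₁) = (5261+1407)/(5261−1407) = 1.7302; √ = 1.3154.
x_cross = 2·48.2·1.3154 = 126.80 m.

127 m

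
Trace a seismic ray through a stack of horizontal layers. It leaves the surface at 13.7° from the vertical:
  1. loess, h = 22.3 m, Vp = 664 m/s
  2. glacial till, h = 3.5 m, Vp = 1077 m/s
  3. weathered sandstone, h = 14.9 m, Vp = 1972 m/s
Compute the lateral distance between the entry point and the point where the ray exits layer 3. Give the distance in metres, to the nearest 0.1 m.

21.6 m

Apply Snell's law at each interface; in layer i the horizontal offset is hᵢ·tan θᵢ.
Layer 1: θ = 13.70°; offset = 22.3·tan 13.70° = 5.436 m.
Layer 2: sin θ = 1077·sin 13.7°/664 = 0.3841, θ = 22.59°; offset = 3.5·tan 22.59° = 1.456 m.
Layer 3: sin θ = 1972·sin 13.7°/664 = 0.7034, θ = 44.70°; offset = 14.9·tan 44.70° = 14.744 m.
Total horizontal offset = 21.637 m.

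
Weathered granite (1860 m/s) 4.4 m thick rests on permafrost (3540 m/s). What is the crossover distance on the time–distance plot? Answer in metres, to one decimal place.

15.8 m

θ_c = arcsin(1860/3540) = 31.70°, so cos θ_c = 0.8508 and tᵢ = 2h cos θ_c/V₁ = 0.0040 s.
At crossover x/V₁ = x/V₂ + tᵢ ⇒ x = tᵢ/(1/V₁ − 1/V₂) = 0.00403/(5.3763e-04 − 2.8249e-04) = 15.78 m.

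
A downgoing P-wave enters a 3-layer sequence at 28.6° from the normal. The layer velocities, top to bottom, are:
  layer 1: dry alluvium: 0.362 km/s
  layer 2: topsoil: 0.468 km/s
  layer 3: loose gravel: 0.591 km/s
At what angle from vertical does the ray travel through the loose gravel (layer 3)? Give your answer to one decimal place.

51.4°

Snell's law across each interface conserves sin θ / V, so sin θ_3 = V_3·sin θ₁/V₁.
sin θ_3 = 0.591 × sin 28.6° / 0.362 = 0.7815.
θ_3 = arcsin 0.7815 = 51.40°.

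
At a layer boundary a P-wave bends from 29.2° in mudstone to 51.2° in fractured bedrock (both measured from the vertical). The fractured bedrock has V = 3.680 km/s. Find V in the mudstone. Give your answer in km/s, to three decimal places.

Snell's law: sin 29.2°/V₁ = sin 51.2°/V₂.
V₁ = V₂·sin 29.2°/sin 51.2° = 3.680 × 0.6260 = 2.304 km/s.

2.304 km/s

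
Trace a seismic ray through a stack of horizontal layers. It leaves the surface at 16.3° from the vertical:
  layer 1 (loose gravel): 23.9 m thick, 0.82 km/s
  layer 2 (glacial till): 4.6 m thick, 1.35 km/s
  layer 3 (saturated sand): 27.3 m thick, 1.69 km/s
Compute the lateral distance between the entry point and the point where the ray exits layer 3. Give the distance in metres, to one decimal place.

28.7 m

p = sin θ₁/V₁ = sin 16.3°/0.82 = 3.4228e-01 s/km is conserved through the stack.
Layer 1: θ = 16.30°; offset = 23.9·tan 16.30° = 6.989 m.
Layer 2: sin θ = p·1.35 = 0.4621 → θ = 27.52°; offset = 4.6·tan 27.52° = 2.397 m.
Layer 3: sin θ = p·1.69 = 0.5784 → θ = 35.34°; offset = 27.3·tan 35.34° = 19.359 m.
Σ offsets = 28.745 m.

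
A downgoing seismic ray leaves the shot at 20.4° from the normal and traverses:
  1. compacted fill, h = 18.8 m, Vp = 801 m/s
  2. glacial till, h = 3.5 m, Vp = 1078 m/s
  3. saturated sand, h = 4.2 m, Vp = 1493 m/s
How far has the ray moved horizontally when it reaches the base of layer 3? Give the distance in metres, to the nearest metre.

12 m

p = sin θ₁/V₁ = sin 20.4°/801 = 4.3517e-04 s/m is conserved through the stack.
Layer 1: θ = 20.40°; offset = 18.8·tan 20.40° = 6.992 m.
Layer 2: sin θ = p·1078 = 0.4691 → θ = 27.98°; offset = 3.5·tan 27.98° = 1.859 m.
Layer 3: sin θ = p·1493 = 0.6497 → θ = 40.52°; offset = 4.2·tan 40.52° = 3.590 m.
Total horizontal offset = 12.440 m.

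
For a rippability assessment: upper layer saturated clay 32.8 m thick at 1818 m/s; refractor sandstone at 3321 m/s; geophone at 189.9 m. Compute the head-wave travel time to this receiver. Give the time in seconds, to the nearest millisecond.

0.087 s

θ_c = arcsin(V₁/V₂) = arcsin(1818/3321) = 33.19°, cos θ_c = 0.8369.
Intercept time tᵢ = 2h cos θ_c / V₁ = 2·32.8·0.8369/1818 = 0.03020 s.
t = x/V₂ + tᵢ = 189.9/3321 + 0.03020 = 0.08738 s.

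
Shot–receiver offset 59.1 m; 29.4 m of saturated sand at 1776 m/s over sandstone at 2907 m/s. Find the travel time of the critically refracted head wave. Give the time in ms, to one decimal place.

46.5 ms

θ_c = arcsin(V₁/V₂) = arcsin(1776/2907) = 37.66°, cos θ_c = 0.7917.
Intercept time tᵢ = 2h cos θ_c / V₁ = 2·29.4·0.7917/1776 = 0.02621 s.
t = x/V₂ + tᵢ = 59.1/2907 + 0.02621 = 0.04654 s.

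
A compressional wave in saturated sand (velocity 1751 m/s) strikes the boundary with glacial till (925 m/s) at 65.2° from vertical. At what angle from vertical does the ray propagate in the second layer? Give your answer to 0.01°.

28.66°

sin θ₁/V₁ = sin θ₂/V₂ ⇒ sin θ₂ = 925·sin 65.2°/1751 = 925·0.9078/1751 = 0.4796.
θ₂ = sin⁻¹(0.4796) = 28.66° (from vertical).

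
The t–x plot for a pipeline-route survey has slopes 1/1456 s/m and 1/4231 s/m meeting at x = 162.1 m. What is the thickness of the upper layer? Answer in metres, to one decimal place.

x_cross = 2h·√((V₂+V₁)/(V₂−V₁)) → h = x_cross / (2·√((V₂+V₁)/(V₂−V₁))).
√((V₂+V₁)/(V₂−V₁)) = √((4231+1456)/(4231−1456)) = 1.4316.
h = 162.1 / (2·1.4316) = 56.62 m.

56.6 m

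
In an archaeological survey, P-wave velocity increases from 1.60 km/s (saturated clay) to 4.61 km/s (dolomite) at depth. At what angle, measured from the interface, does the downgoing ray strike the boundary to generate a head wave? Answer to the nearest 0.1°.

At critical incidence the refracted ray runs along the interface (θ₂ = 90°), so sin θ_c = V₁/V₂.
θ_c = arcsin(1.60/4.61) = arcsin 0.3471 = 20.31°.
Measured from the interface: 90° − 20.31° = 69.69°.

69.7°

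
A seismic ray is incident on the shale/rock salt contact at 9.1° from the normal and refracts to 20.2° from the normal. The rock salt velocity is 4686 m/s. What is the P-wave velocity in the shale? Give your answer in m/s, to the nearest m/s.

2146 m/s

sin 9.1° = 0.1582; sin 20.2° = 0.3453.
V₁ = V₂·(sin θ₁/sin θ₂) = 4686·(0.1582/0.3453) = 2146.34 m/s.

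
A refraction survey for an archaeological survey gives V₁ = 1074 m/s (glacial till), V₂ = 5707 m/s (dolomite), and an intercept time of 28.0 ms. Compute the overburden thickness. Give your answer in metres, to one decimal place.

15.3 m

θ_c = arcsin(1074/5707) = 10.85°; cos θ_c = 0.9821.
tᵢ = 2h cos θ_c/V₁ ⇒ h = tᵢ·V₁/(2 cos θ_c) = 0.028·1074/(2·0.9821) = 15.31 m.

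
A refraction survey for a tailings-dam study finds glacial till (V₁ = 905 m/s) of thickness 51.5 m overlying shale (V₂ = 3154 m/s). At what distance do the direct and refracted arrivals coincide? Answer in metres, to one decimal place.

138.4 m

θ_c = arcsin(905/3154) = 16.67°, so cos θ_c = 0.9579 and tᵢ = 2h cos θ_c/V₁ = 0.1090 s.
At crossover x/V₁ = x/V₂ + tᵢ ⇒ x = tᵢ/(1/V₁ − 1/V₂) = 0.10903/(1.1050e-03 − 3.1706e-04) = 138.37 m.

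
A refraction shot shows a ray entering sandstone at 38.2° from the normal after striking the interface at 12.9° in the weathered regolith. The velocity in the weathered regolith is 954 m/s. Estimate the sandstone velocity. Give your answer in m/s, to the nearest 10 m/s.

2640 m/s

Snell's law: sin 12.9°/V₁ = sin 38.2°/V₂.
V₂ = V₁·sin 38.2°/sin 12.9° = 954 × 2.7700 = 2642.60 m/s.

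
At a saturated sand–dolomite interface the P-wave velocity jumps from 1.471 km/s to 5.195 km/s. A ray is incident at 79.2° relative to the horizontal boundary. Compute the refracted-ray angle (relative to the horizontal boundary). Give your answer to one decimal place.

Angle from the normal: 90° − 79.2° = 10.8°.
Snell's law: sin θ₂ = (V₂/V₁)·sin θ₁ = (5.195/1.471)·sin 10.8° = 0.6618.
θ₂ = sin⁻¹(0.6618) = 41.43° (from vertical).
From the interface: 90° − 41.43° = 48.57°.

48.6°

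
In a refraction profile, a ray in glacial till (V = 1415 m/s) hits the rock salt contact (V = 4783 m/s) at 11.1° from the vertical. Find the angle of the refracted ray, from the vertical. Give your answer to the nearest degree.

sin θ₁/V₁ = sin θ₂/V₂ ⇒ sin θ₂ = 4783·sin 11.1°/1415 = 4783·0.1925/1415 = 0.6508.
θ₂ = arcsin 0.6508 = 40.60° from the normal.

41°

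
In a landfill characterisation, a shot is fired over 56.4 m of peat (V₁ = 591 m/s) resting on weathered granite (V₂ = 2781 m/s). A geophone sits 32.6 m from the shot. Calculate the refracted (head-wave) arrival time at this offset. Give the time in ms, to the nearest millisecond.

t = x/V₂ + 2h·√(V₂²−V₁²)/(V₁V₂).
√(V₂²−V₁²) = √(2781²−591²) = 2717.5 m/s; delay term = 2·56.4·2717.5/(591·2781) = 0.18650 s.
t = 32.6/2781 + 0.18650 = 0.19823 s.

198 ms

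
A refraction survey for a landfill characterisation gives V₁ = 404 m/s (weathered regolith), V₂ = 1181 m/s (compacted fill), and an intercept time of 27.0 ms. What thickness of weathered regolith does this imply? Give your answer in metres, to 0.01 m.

θ_c = arcsin(404/1181) = 20.00°; cos θ_c = 0.9397.
tᵢ = 2h cos θ_c/V₁ ⇒ h = tᵢ·V₁/(2 cos θ_c) = 0.027·404/(2·0.9397) = 5.80 m.

5.80 m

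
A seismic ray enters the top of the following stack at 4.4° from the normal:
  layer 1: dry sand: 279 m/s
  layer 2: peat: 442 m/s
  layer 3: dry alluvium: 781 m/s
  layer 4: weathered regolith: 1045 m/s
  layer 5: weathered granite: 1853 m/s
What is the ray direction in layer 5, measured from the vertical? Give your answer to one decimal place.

Ray parameter p = sin 4.4° / 279 = 2.7498e-04 s/m.
sin θ_5 = p·V_5 = 2.7498e-04 × 1853 = 0.5095.
θ_5 = arcsin 0.5095 = 30.63°.

30.6°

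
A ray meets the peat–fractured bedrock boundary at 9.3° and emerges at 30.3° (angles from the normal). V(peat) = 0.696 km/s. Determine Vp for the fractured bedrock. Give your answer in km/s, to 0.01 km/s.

sin 9.3° = 0.1616; sin 30.3° = 0.5045.
V₂ = V₁·(sin θ₂/sin θ₁) = 0.696·(0.5045/0.1616) = 2.17 km/s.

2.17 km/s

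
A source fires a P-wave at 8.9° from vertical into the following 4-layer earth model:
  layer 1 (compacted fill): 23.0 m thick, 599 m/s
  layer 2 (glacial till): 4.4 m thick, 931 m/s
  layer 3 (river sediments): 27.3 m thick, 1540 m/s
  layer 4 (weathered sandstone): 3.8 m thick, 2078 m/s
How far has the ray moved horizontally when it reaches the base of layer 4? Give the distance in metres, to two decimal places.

Apply Snell's law at each interface; in layer i the horizontal offset is hᵢ·tan θᵢ.
Layer 1: θ = 8.90°; offset = 23.0·tan 8.90° = 3.6017 m.
Layer 2: sin θ = 931·sin 8.9°/599 = 0.2405, θ = 13.91°; offset = 4.4·tan 13.91° = 1.0900 m.
Layer 3: sin θ = 1540·sin 8.9°/599 = 0.3978, θ = 23.44°; offset = 27.3·tan 23.44° = 11.8351 m.
Layer 4: sin θ = 2078·sin 8.9°/599 = 0.5367, θ = 32.46°; offset = 3.8·tan 32.46° = 2.4171 m.
Σ offsets = 18.9440 m.

18.94 m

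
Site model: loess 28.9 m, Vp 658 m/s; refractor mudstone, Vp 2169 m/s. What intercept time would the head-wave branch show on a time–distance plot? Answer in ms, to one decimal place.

tᵢ = 2h·√(V₂²−V₁²)/(V₁V₂).
√(V₂²−V₁²) = √(2169²−658²) = 2066.8 m/s.
tᵢ = 2·28.9·2066.8/(658·2169) = 0.08370 s.

83.7 ms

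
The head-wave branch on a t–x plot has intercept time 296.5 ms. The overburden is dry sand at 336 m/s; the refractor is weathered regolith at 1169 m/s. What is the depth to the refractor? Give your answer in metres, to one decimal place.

52.0 m

θ_c = arcsin(336/1169) = 16.70°; cos θ_c = 0.9578.
tᵢ = 2h cos θ_c/V₁ ⇒ h = tᵢ·V₁/(2 cos θ_c) = 0.2965·336/(2·0.9578) = 52.01 m.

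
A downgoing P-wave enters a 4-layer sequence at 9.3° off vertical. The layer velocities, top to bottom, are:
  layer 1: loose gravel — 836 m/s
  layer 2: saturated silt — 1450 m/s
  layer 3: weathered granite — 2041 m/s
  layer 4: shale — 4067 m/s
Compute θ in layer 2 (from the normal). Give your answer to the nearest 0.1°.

16.3°

Ray parameter p = sin 9.3° / 836 = 1.9331e-04 s/m.
sin θ_2 = p·V_2 = 1.9331e-04 × 1450 = 0.2803.
θ_2 = arcsin 0.2803 = 16.28°.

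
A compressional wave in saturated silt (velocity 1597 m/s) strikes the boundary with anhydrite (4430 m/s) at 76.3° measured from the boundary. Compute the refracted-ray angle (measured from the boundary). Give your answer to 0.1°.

Angle from the normal: 90° − 76.3° = 13.7°.
sin θ₁/V₁ = sin θ₂/V₂ ⇒ sin θ₂ = 4430·sin 13.7°/1597 = 4430·0.2368/1597 = 0.6570.
θ₂ = sin⁻¹(0.6570) = 41.07° (from vertical).
From the interface: 90° − 41.07° = 48.93°.

48.9°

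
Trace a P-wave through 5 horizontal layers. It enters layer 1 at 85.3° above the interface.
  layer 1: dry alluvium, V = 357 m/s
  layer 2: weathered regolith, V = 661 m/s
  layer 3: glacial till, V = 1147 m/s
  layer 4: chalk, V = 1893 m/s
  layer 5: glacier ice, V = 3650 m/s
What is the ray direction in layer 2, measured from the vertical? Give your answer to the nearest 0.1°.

From the normal: θ₁ = 90° − 85.3° = 4.7°.
Snell's law across each interface conserves sin θ / V, so sin θ_2 = V_2·sin θ₁/V₁.
sin θ_2 = 661 × sin 4.7° / 357 = 0.1517.
θ_2 = arcsin 0.1517 = 8.73°.

8.7°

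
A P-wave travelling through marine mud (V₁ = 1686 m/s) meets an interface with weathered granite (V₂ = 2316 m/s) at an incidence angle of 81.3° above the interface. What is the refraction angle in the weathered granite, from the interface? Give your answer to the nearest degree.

Convert to the normal: θ₁ = 90° − 81.3° = 8.7°.
Snell's law: sin θ₂ = (V₂/V₁)·sin θ₁ = (2316/1686)·sin 8.7° = 0.2078.
θ₂ = arcsin 0.2078 = 11.99° from the normal.
From the interface: 90° − 11.99° = 78.01°.

78°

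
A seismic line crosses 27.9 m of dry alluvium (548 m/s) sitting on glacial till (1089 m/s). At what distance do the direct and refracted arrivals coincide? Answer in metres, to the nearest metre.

θ_c = arcsin(548/1089) = 30.21°, so cos θ_c = 0.8642 and tᵢ = 2h cos θ_c/V₁ = 0.0880 s.
At crossover x/V₁ = x/V₂ + tᵢ ⇒ x = tᵢ/(1/V₁ − 1/V₂) = 0.08799/(1.8248e-03 − 9.1827e-04) = 97.06 m.

97 m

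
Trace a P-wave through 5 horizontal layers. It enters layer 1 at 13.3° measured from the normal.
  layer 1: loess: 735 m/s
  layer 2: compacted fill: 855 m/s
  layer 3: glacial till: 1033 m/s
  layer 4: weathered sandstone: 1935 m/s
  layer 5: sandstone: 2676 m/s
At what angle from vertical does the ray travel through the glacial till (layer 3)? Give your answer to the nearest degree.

Snell's law across each interface conserves sin θ / V, so sin θ_3 = V_3·sin θ₁/V₁.
sin θ_3 = 1033 × sin 13.3° / 735 = 0.3233.
θ_3 = 18.86° from the vertical.

19°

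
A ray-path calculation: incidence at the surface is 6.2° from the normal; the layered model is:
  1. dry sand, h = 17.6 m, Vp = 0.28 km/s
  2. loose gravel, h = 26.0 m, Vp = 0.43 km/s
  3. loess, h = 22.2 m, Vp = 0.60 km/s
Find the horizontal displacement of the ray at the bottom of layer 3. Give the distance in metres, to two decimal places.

Apply Snell's law at each interface; in layer i the horizontal offset is hᵢ·tan θᵢ.
Layer 1: θ = 6.20°; offset = 17.6·tan 6.20° = 1.9120 m.
Layer 2: sin θ = 0.43·sin 6.2°/0.28 = 0.1659, θ = 9.55°; offset = 26.0·tan 9.55° = 4.3728 m.
Layer 3: sin θ = 0.60·sin 6.2°/0.28 = 0.2314, θ = 13.38°; offset = 22.2·tan 13.38° = 5.2811 m.
Total horizontal offset = 11.5658 m.

11.57 m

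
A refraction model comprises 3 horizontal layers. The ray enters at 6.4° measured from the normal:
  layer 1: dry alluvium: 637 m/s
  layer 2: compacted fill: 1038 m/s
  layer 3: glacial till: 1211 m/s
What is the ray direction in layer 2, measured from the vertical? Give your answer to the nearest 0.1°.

10.5°

Ray parameter p = sin 6.4° / 637 = 1.7499e-04 s/m.
sin θ_2 = p·V_2 = 1.7499e-04 × 1038 = 0.1816.
θ_2 = arcsin 0.1816 = 10.47°.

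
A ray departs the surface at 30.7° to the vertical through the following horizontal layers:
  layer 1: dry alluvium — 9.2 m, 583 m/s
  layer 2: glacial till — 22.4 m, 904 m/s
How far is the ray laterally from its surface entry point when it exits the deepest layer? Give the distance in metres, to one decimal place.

34.5 m

Apply Snell's law at each interface; in layer i the horizontal offset is hᵢ·tan θᵢ.
Layer 1: θ = 30.70°; offset = 9.2·tan 30.70° = 5.463 m.
Layer 2: sin θ = 904·sin 30.7°/583 = 0.7916, θ = 52.34°; offset = 22.4·tan 52.34° = 29.024 m.
Σ offsets = 34.486 m.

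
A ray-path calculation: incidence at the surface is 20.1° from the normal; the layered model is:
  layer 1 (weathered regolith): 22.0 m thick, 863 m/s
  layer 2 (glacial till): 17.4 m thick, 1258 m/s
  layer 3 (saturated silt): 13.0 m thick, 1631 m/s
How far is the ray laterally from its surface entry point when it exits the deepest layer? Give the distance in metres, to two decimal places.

29.23 m

p = sin θ₁/V₁ = sin 20.1°/863 = 3.9822e-04 s/m is conserved through the stack.
Layer 1: θ = 20.10°; offset = 22.0·tan 20.10° = 8.0509 m.
Layer 2: sin θ = p·1258 = 0.5010 → θ = 30.06°; offset = 17.4·tan 30.06° = 10.0715 m.
Layer 3: sin θ = p·1631 = 0.6495 → θ = 40.50°; offset = 13.0·tan 40.50° = 11.1043 m.
Σ offsets = 29.2266 m.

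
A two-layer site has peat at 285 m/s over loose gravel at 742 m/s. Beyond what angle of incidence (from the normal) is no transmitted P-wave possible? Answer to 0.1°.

22.6°

At critical incidence the refracted ray runs along the interface (θ₂ = 90°), so sin θ_c = V₁/V₂.
θ_c = arcsin(285/742) = arcsin 0.3841 = 22.59°.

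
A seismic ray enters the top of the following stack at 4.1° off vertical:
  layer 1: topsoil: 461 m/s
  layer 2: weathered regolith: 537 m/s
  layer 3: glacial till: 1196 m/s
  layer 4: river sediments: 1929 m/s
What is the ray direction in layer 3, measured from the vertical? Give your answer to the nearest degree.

11°

Ray parameter p = sin 4.1° / 461 = 1.5509e-04 s/m.
sin θ_3 = p·V_3 = 1.5509e-04 × 1196 = 0.1855.
θ_3 = 10.69° from the vertical.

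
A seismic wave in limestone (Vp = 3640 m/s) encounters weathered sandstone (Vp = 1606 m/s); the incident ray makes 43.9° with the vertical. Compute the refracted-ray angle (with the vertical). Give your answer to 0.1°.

17.8°

Snell's law: sin θ₂ = (V₂/V₁)·sin θ₁ = (1606/3640)·sin 43.9° = 0.3059.
θ₂ = arcsin 0.3059 = 17.81° from the normal.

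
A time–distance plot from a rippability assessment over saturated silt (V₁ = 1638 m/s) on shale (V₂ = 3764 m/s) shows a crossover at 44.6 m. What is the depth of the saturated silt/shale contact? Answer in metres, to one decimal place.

x_cross = 2h·√((V₂+V₁)/(V₂−V₁)) → h = x_cross / (2·√((V₂+V₁)/(V₂−V₁))).
√((V₂+V₁)/(V₂−V₁)) = √((3764+1638)/(3764−1638)) = 1.5940.
h = 44.6 / (2·1.5940) = 13.99 m.

14.0 m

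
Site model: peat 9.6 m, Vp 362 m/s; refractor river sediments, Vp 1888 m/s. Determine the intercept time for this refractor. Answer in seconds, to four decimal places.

0.0521 s

tᵢ = 2h·√(V₂²−V₁²)/(V₁V₂).
√(V₂²−V₁²) = √(1888²−362²) = 1853.0 m/s.
tᵢ = 2·9.6·1853.0/(362·1888) = 0.05205 s.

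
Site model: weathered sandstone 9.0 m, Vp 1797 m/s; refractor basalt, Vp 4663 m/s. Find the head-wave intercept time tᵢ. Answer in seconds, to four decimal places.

θ_c = arcsin(V₁/V₂) = arcsin(1797/4663) = 22.67°; cos θ_c = 0.9228.
tᵢ = 2h·cos θ_c / V₁ = 2·9.0·0.9228 / 1797 = 0.00924 s.

0.0092 s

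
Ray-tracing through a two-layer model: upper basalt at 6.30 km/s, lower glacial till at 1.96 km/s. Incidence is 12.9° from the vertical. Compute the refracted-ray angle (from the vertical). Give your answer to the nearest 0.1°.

4.0°

Snell's law: sin θ₂ = (V₂/V₁)·sin θ₁ = (1.96/6.30)·sin 12.9° = 0.0695.
θ₂ = arcsin 0.0695 = 3.98° from the normal.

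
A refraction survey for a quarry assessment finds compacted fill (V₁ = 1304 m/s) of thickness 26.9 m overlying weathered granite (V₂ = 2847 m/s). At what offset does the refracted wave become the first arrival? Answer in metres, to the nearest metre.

88 m

θ_c = arcsin(1304/2847) = 27.26°, so cos θ_c = 0.8889 and tᵢ = 2h cos θ_c/V₁ = 0.0367 s.
At crossover x/V₁ = x/V₂ + tᵢ ⇒ x = tᵢ/(1/V₁ − 1/V₂) = 0.03668/(7.6687e-04 − 3.5125e-04) = 88.24 m.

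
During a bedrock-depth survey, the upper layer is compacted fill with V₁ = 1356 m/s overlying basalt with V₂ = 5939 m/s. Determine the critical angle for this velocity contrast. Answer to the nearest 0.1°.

13.2°

At critical incidence the refracted ray runs along the interface (θ₂ = 90°), so sin θ_c = V₁/V₂.
θ_c = arcsin(1356/5939) = arcsin 0.2283 = 13.20°.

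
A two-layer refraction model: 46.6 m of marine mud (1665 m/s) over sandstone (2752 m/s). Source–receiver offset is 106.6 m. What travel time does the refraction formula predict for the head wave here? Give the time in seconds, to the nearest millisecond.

0.083 s

θ_c = arcsin(V₁/V₂) = arcsin(1665/2752) = 37.23°, cos θ_c = 0.7962.
Intercept time tᵢ = 2h cos θ_c / V₁ = 2·46.6·0.7962/1665 = 0.04457 s.
t = x/V₂ + tᵢ = 106.6/2752 + 0.04457 = 0.08330 s.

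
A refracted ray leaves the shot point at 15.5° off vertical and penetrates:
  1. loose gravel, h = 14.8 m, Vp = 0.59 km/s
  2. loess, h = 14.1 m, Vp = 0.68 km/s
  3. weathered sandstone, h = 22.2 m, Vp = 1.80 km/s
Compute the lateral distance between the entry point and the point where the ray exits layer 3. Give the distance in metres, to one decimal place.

Apply Snell's law at each interface; in layer i the horizontal offset is hᵢ·tan θᵢ.
Layer 1: θ = 15.50°; offset = 14.8·tan 15.50° = 4.104 m.
Layer 2: sin θ = 0.68·sin 15.5°/0.59 = 0.3080, θ = 17.94°; offset = 14.1·tan 17.94° = 4.565 m.
Layer 3: sin θ = 1.80·sin 15.5°/0.59 = 0.8153, θ = 54.62°; offset = 22.2·tan 54.62° = 31.259 m.
Summing the layer offsets gives 39.928 m.

39.9 m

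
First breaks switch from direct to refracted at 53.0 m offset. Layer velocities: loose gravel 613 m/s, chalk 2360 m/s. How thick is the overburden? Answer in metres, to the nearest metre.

h = (x_cross/2)·√((V₂−V₁)/(V₂+V₁)).
(V₂−V₁)/(V₂+V₁) = (2360−613)/(2360+613) = 0.5876; √ = 0.7666.
h = (53.0/2)·0.7666 = 20.31 m.

20 m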